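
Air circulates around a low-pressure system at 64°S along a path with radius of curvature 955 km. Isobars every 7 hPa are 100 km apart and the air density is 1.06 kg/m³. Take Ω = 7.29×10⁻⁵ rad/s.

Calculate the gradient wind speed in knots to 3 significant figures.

74.9 knots

Coriolis parameter at 64°S:
f = 2Ω sin φ = 2 × 7.29×10⁻⁵ × sin 64° = 1.31×10⁻⁴ s⁻¹
Pressure gradient: |∂P/∂n| = 700 Pa / 100000 m = 7.00×10⁻³ Pa/m
Geostrophic speed: V_g = |∂P/∂n|/(fρ) = 7.00×10⁻³/(1.31×10⁻⁴ × 1.06) = 50.4 m/s
Around a low, centrifugal force acts outward with Coriolis, so pressure-gradient force balances both:
(1/ρ)|∂P/∂n| = fV + V²/R  →  V² + fR·V − fR·V_g = 0
With fR = 1.31×10⁻⁴ × 955×10³ m = 125 m/s:
V = [−fR + √((fR)² + 4 fR V_g)]/2 = [−125 + √(125² + 4×125×50.4)]/2 = 38.5 m/s
Subgeostrophic (V < V_g = 50.4 m/s), as expected around a low.
Converting: 38.5 m/s × 1.944 = 74.9 knots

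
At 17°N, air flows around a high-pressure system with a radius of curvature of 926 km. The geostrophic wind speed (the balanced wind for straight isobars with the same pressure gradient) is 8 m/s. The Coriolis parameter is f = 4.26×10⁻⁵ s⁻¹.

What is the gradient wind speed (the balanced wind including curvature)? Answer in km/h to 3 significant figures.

40.2 km/h

Around a high, pressure-gradient force acts outward with centrifugal, so Coriolis balances both:
fV = (1/ρ)|∂P/∂n| + V²/R  →  V² − fR·V + fR·V_g = 0
With fR = 4.26×10⁻⁵ × 926×10³ m = 39.4 m/s:
V = [fR − √((fR)² − 4 fR V_g)]/2 = [39.4 − √(39.4² − 4×39.4×8)]/2 = 11.2 m/s
Supergeostrophic (V > V_g = 8 m/s), as expected around a high.
Converting: 11.2 m/s × 3.6 = 40.2 km/h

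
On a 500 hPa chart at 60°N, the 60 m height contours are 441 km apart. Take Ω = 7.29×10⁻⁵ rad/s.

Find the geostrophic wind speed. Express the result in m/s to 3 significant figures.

10.6 m/s

Coriolis parameter at 60°N:
f = 2Ω sin φ = 2 × 7.29×10⁻⁵ × sin 60° = 1.26×10⁻⁴ s⁻¹
Height gradient: |∂Z/∂n| = 60 m / 441000 m = 1.36×10⁻⁴
On a pressure surface, geostrophic balance gives V_g = (g/f)|∂Z/∂n|:
V_g = 9.81 × 1.36×10⁻⁴ / 1.26×10⁻⁴ = 10.6 m/s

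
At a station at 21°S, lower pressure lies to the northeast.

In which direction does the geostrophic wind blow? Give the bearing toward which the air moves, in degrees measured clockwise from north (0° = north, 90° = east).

315°

The pressure-gradient force points toward the northeast (bearing 045°).
Geostrophic balance: in the Southern Hemisphere the Coriolis force deflects motion to the left, so the geostrophic wind blows 90° to the left of the pressure-gradient force (low pressure on the right).
Rotating 045° by 90° counterclockwise gives 315° — the wind blows toward the northwest.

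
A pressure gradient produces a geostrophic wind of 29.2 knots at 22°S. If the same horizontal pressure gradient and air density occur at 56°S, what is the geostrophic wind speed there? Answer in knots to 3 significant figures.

With the same pressure gradient and density, V_g ∝ 1/f ∝ 1/sin φ.
V₂ = V₁ · sin φ₁ / sin φ₂ = 29.2 × sin 22° / sin 56°
V₂ = 29.2 × 0.3746/0.8290 = 13.2 knots

13.2 knots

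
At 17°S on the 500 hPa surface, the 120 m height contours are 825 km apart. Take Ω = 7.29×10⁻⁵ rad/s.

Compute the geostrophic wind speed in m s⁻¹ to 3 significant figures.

33.5 m s⁻¹

Coriolis parameter at 17°S:
f = 2Ω sin φ = 2 × 7.29×10⁻⁵ × sin 17° = 4.26×10⁻⁵ s⁻¹
Height gradient: |∂Z/∂n| = 120 m / 825000 m = 1.45×10⁻⁴
On a pressure surface, geostrophic balance gives V_g = (g/f)|∂Z/∂n|:
V_g = 9.81 × 1.45×10⁻⁴ / 4.26×10⁻⁵ = 33.5 m/s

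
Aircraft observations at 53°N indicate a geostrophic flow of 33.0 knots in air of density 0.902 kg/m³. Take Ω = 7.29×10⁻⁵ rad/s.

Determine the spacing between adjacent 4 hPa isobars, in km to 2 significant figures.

220 km

Coriolis parameter at 53°N:
f = 2Ω sin φ = 2 × 7.29×10⁻⁵ × sin 53° = 1.16×10⁻⁴ s⁻¹
Wind speed in SI: 33.0 knots = 17.0 m/s
Geostrophic balance rearranged: |∂P/∂n| = f ρ V_g
|∂P/∂n| = 1.16×10⁻⁴ × 0.902 × 17.0 = 1.78×10⁻³ Pa/m
Isobar spacing: Δn = ΔP/|∂P/∂n| = 400 Pa / 1.78×10⁻³ Pa/m = 224334 m ≈ 220 km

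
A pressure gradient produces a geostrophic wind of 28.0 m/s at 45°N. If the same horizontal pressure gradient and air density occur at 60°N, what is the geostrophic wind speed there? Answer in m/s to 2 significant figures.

With the same pressure gradient and density, V_g ∝ 1/f ∝ 1/sin φ.
V₂ = V₁ · sin φ₁ / sin φ₂ = 28.0 × sin 45° / sin 60°
V₂ = 28.0 × 0.7071/0.8660 = 23 m/s

23 m/s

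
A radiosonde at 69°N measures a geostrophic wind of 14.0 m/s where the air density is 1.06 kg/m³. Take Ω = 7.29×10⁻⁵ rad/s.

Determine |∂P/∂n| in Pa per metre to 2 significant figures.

Coriolis parameter at 69°N:
f = 2Ω sin φ = 2 × 7.29×10⁻⁵ × sin 69° = 1.36×10⁻⁴ s⁻¹
Geostrophic balance rearranged: |∂P/∂n| = f ρ V_g
|∂P/∂n| = 1.36×10⁻⁴ × 1.06 × 14.0 = 2.02×10⁻³ Pa/m

2.0×10⁻³ Pa/m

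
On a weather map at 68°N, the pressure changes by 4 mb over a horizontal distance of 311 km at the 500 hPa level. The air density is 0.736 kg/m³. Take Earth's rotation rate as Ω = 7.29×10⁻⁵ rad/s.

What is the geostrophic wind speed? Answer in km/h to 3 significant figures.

46.5 km/h

Coriolis parameter at 68°N:
f = 2Ω sin φ = 2 × 7.29×10⁻⁵ × sin 68° = 1.35×10⁻⁴ s⁻¹
Pressure gradient: |∂P/∂n| = 400 Pa / 311000 m = 1.29×10⁻³ Pa/m
Geostrophic balance (pressure-gradient force = Coriolis force):
V_g = (1/(fρ)) |∂P/∂n| = 1.29×10⁻³ / (1.35×10⁻⁴ × 0.736) = 12.9 m/s
Converting: 12.9 m/s × 3.6 = 46.5 km/h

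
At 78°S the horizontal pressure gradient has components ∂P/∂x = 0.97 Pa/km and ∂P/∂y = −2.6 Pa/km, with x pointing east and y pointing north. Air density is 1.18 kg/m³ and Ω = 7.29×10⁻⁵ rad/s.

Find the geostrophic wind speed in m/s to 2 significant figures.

16 m/s

Coriolis parameter at 78°S:
f = 2Ω sin φ = 2 × 7.29×10⁻⁵ × sin 78° = 1.43×10⁻⁴ s⁻¹
In the Southern Hemisphere f is negative: f = −1.43×10⁻⁴ s⁻¹.
Component geostrophic relations (x east, y north):
u_g = −(1/(fρ)) ∂P/∂y,  v_g = (1/(fρ)) ∂P/∂x
u_g = −(−2.6×10⁻³)/(−1.43×10⁻⁴ × 1.18) = −15.5 m/s;  v_g = (0.97×10⁻³)/(−1.43×10⁻⁴ × 1.18) = −5.76 m/s
|V_g| = √(u_g² + v_g²) = 16.5 m/s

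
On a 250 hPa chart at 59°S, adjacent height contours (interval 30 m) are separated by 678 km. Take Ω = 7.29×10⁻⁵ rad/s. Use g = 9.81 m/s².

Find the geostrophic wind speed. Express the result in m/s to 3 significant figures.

Coriolis parameter at 59°S:
f = 2Ω sin φ = 2 × 7.29×10⁻⁵ × sin 59° = 1.25×10⁻⁴ s⁻¹
Height gradient: |∂Z/∂n| = 30 m / 678000 m = 4.42×10⁻⁵
On a pressure surface, geostrophic balance gives V_g = (g/f)|∂Z/∂n|:
V_g = 9.81 × 4.42×10⁻⁵ / 1.25×10⁻⁴ = 3.47 m/s

3.47 m/s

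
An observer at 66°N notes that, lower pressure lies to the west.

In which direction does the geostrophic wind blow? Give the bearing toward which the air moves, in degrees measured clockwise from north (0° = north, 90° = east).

000°

The pressure-gradient force points toward the west (bearing 270°).
Geostrophic balance: in the Northern Hemisphere the Coriolis force deflects motion to the right, so the geostrophic wind blows 90° to the right of the pressure-gradient force (low pressure on the left).
Rotating 270° by 90° clockwise gives 000° — the wind blows toward the north.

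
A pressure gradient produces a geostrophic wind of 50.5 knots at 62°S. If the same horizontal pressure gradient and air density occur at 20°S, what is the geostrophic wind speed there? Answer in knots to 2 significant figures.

130 knots

With the same pressure gradient and density, V_g ∝ 1/f ∝ 1/sin φ.
V₂ = V₁ · sin φ₁ / sin φ₂ = 50.5 × sin 62° / sin 20°
V₂ = 50.5 × 0.8829/0.3420 = 130 knots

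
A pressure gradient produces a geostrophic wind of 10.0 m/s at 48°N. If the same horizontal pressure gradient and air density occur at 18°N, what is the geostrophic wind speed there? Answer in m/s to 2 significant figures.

24 m/s

With the same pressure gradient and density, V_g ∝ 1/f ∝ 1/sin φ.
V₂ = V₁ · sin φ₁ / sin φ₂ = 10.0 × sin 48° / sin 18°
V₂ = 10.0 × 0.7431/0.3090 = 24 m/s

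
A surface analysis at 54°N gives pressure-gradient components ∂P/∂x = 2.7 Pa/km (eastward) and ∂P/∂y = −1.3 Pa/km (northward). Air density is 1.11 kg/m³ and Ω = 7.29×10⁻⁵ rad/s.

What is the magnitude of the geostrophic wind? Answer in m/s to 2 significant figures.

23 m/s

Coriolis parameter at 54°N:
f = 2Ω sin φ = 2 × 7.29×10⁻⁵ × sin 54° = 1.18×10⁻⁴ s⁻¹
Component geostrophic relations (x east, y north):
u_g = −(1/(fρ)) ∂P/∂y,  v_g = (1/(fρ)) ∂P/∂x
u_g = −(−1.3×10⁻³)/(1.18×10⁻⁴ × 1.11) = 9.93 m/s;  v_g = (2.7×10⁻³)/(1.18×10⁻⁴ × 1.11) = 20.6 m/s
|V_g| = √(u_g² + v_g²) = 22.9 m/s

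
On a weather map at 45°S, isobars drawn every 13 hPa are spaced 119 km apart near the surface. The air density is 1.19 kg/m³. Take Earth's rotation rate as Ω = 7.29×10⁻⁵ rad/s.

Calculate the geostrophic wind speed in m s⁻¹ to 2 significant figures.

Coriolis parameter at 45°S:
f = 2Ω sin φ = 2 × 7.29×10⁻⁵ × sin 45° = 1.03×10⁻⁴ s⁻¹
Pressure gradient: |∂P/∂n| = 1300 Pa / 119000 m = 1.09×10⁻² Pa/m
Geostrophic balance (pressure-gradient force = Coriolis force):
V_g = (1/(fρ)) |∂P/∂n| = 1.09×10⁻² / (1.03×10⁻⁴ × 1.19) = 89.0 m/s

89 m s⁻¹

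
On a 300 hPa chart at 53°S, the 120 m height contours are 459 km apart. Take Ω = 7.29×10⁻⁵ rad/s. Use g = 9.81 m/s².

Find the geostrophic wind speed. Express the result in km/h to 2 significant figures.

Coriolis parameter at 53°S:
f = 2Ω sin φ = 2 × 7.29×10⁻⁵ × sin 53° = 1.16×10⁻⁴ s⁻¹
Height gradient: |∂Z/∂n| = 120 m / 459000 m = 2.61×10⁻⁴
On a pressure surface, geostrophic balance gives V_g = (g/f)|∂Z/∂n|:
V_g = 9.81 × 2.61×10⁻⁴ / 1.16×10⁻⁴ = 22.0 m/s
Converting: 22.0 m/s × 3.6 = 79 km/h

79 km/h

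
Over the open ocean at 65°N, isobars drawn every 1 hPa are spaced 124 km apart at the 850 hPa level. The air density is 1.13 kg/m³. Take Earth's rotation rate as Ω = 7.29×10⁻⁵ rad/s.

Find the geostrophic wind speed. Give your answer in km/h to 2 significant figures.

Coriolis parameter at 65°N:
f = 2Ω sin φ = 2 × 7.29×10⁻⁵ × sin 65° = 1.32×10⁻⁴ s⁻¹
Pressure gradient: |∂P/∂n| = 100 Pa / 124000 m = 8.06×10⁻⁴ Pa/m
Geostrophic balance (pressure-gradient force = Coriolis force):
V_g = (1/(fρ)) |∂P/∂n| = 8.06×10⁻⁴ / (1.32×10⁻⁴ × 1.13) = 5.40 m/s
Converting: 5.40 m/s × 3.6 = 19 km/h

19 km/h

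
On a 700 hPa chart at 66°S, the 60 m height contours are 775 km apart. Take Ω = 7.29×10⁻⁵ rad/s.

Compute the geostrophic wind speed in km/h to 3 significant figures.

Coriolis parameter at 66°S:
f = 2Ω sin φ = 2 × 7.29×10⁻⁵ × sin 66° = 1.33×10⁻⁴ s⁻¹
Height gradient: |∂Z/∂n| = 60 m / 775000 m = 7.74×10⁻⁵
On a pressure surface, geostrophic balance gives V_g = (g/f)|∂Z/∂n|:
V_g = 9.81 × 7.74×10⁻⁵ / 1.33×10⁻⁴ = 5.70 m/s
Converting: 5.70 m/s × 3.6 = 20.5 km/h

20.5 km/h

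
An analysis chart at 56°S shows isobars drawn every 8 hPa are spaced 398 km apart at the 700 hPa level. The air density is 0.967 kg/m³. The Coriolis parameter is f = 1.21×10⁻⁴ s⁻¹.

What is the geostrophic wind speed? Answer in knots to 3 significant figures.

33.4 knots

Pressure gradient: |∂P/∂n| = 800 Pa / 398000 m = 2.01×10⁻³ Pa/m
Geostrophic balance (pressure-gradient force = Coriolis force):
V_g = (1/(fρ)) |∂P/∂n| = 2.01×10⁻³ / (1.21×10⁻⁴ × 0.967) = 17.2 m/s
Converting: 17.2 m/s × 1.944 = 33.4 knots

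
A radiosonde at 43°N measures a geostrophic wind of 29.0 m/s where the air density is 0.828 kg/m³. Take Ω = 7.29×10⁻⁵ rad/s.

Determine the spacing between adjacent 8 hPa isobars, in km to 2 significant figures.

340 km

Coriolis parameter at 43°N:
f = 2Ω sin φ = 2 × 7.29×10⁻⁵ × sin 43° = 9.94×10⁻⁵ s⁻¹
Geostrophic balance rearranged: |∂P/∂n| = f ρ V_g
|∂P/∂n| = 9.94×10⁻⁵ × 0.828 × 29.0 = 2.39×10⁻³ Pa/m
Isobar spacing: Δn = ΔP/|∂P/∂n| = 800 Pa / 2.39×10⁻³ Pa/m = 335059 m ≈ 340 km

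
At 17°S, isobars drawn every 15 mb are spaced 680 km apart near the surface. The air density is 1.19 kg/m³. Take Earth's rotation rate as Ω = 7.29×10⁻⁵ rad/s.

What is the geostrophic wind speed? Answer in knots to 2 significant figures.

Coriolis parameter at 17°S:
f = 2Ω sin φ = 2 × 7.29×10⁻⁵ × sin 17° = 4.26×10⁻⁵ s⁻¹
Pressure gradient: |∂P/∂n| = 1500 Pa / 680000 m = 2.21×10⁻³ Pa/m
Geostrophic balance (pressure-gradient force = Coriolis force):
V_g = (1/(fρ)) |∂P/∂n| = 2.21×10⁻³ / (4.26×10⁻⁵ × 1.19) = 43.5 m/s
Converting: 43.5 m/s × 1.944 = 85 knots

85 knots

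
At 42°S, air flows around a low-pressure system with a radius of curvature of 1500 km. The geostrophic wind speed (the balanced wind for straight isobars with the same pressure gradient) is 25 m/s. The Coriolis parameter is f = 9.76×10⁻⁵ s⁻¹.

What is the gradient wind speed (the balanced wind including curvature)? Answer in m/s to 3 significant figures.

21.8 m/s

Around a low, centrifugal force acts outward with Coriolis, so pressure-gradient force balances both:
(1/ρ)|∂P/∂n| = fV + V²/R  →  V² + fR·V − fR·V_g = 0
With fR = 9.76×10⁻⁵ × 1500×10³ m = 146 m/s:
V = [−fR + √((fR)² + 4 fR V_g)]/2 = [−146 + √(146² + 4×146×25)]/2 = 21.8 m/s
Subgeostrophic (V < V_g = 25 m/s), as expected around a low.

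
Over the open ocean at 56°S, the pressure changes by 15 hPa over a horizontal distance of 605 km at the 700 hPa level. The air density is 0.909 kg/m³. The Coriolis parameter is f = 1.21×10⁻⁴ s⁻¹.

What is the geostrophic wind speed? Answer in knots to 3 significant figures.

Pressure gradient: |∂P/∂n| = 1500 Pa / 605000 m = 2.48×10⁻³ Pa/m
Geostrophic balance (pressure-gradient force = Coriolis force):
V_g = (1/(fρ)) |∂P/∂n| = 2.48×10⁻³ / (1.21×10⁻⁴ × 0.909) = 22.5 m/s
Converting: 22.5 m/s × 1.944 = 43.8 knots

43.8 knots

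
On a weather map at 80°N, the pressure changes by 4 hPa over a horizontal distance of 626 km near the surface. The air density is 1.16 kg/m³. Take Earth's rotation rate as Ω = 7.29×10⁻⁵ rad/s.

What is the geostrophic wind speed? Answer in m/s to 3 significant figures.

3.84 m/s

Coriolis parameter at 80°N:
f = 2Ω sin φ = 2 × 7.29×10⁻⁵ × sin 80° = 1.44×10⁻⁴ s⁻¹
Pressure gradient: |∂P/∂n| = 400 Pa / 626000 m = 6.39×10⁻⁴ Pa/m
Geostrophic balance (pressure-gradient force = Coriolis force):
V_g = (1/(fρ)) |∂P/∂n| = 6.39×10⁻⁴ / (1.44×10⁻⁴ × 1.16) = 3.84 m/s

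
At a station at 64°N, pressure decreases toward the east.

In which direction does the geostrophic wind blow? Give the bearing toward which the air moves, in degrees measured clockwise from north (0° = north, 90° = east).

180°

The pressure-gradient force points toward the east (bearing 090°).
Geostrophic balance: in the Northern Hemisphere the Coriolis force deflects motion to the right, so the geostrophic wind blows 90° to the right of the pressure-gradient force (low pressure on the left).
Rotating 090° by 90° clockwise gives 180° — the wind blows toward the south.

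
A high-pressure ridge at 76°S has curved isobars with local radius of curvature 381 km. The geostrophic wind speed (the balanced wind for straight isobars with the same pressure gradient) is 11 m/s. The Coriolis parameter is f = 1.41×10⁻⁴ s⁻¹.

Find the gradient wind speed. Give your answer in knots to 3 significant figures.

Around a high, pressure-gradient force acts outward with centrifugal, so Coriolis balances both:
fV = (1/ρ)|∂P/∂n| + V²/R  →  V² − fR·V + fR·V_g = 0
With fR = 1.41×10⁻⁴ × 381×10³ m = 53.7 m/s:
V = [fR − √((fR)² − 4 fR V_g)]/2 = [53.7 − √(53.7² − 4×53.7×11)]/2 = 15.4 m/s
Supergeostrophic (V > V_g = 11 m/s), as expected around a high.
Converting: 15.4 m/s × 1.944 = 30.0 knots

30.0 knots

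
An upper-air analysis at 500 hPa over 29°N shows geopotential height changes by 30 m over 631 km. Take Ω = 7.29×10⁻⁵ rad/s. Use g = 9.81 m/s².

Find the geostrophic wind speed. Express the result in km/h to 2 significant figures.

24 km/h

Coriolis parameter at 29°N:
f = 2Ω sin φ = 2 × 7.29×10⁻⁵ × sin 29° = 7.07×10⁻⁵ s⁻¹
Height gradient: |∂Z/∂n| = 30 m / 631000 m = 4.75×10⁻⁵
On a pressure surface, geostrophic balance gives V_g = (g/f)|∂Z/∂n|:
V_g = 9.81 × 4.75×10⁻⁵ / 7.07×10⁻⁵ = 6.60 m/s
Converting: 6.60 m/s × 3.6 = 24 km/h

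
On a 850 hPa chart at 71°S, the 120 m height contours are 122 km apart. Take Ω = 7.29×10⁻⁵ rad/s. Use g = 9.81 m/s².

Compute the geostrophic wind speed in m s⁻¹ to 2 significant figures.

Coriolis parameter at 71°S:
f = 2Ω sin φ = 2 × 7.29×10⁻⁵ × sin 71° = 1.38×10⁻⁴ s⁻¹
Height gradient: |∂Z/∂n| = 120 m / 122000 m = 9.84×10⁻⁴
On a pressure surface, geostrophic balance gives V_g = (g/f)|∂Z/∂n|:
V_g = 9.81 × 9.84×10⁻⁴ / 1.38×10⁻⁴ = 70.0 m/s

70 m s⁻¹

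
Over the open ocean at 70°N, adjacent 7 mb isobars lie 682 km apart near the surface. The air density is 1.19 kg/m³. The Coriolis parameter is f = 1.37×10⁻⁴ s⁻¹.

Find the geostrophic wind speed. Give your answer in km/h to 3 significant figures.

22.7 km/h

Pressure gradient: |∂P/∂n| = 700 Pa / 682000 m = 1.03×10⁻³ Pa/m
Geostrophic balance (pressure-gradient force = Coriolis force):
V_g = (1/(fρ)) |∂P/∂n| = 1.03×10⁻³ / (1.37×10⁻⁴ × 1.19) = 6.30 m/s
Converting: 6.30 m/s × 3.6 = 22.7 km/h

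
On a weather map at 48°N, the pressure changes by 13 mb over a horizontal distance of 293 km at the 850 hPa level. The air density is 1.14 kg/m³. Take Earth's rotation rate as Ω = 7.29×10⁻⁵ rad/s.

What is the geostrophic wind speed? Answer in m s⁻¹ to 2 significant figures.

36 m s⁻¹

Coriolis parameter at 48°N:
f = 2Ω sin φ = 2 × 7.29×10⁻⁵ × sin 48° = 1.08×10⁻⁴ s⁻¹
Pressure gradient: |∂P/∂n| = 1300 Pa / 293000 m = 4.44×10⁻³ Pa/m
Geostrophic balance (pressure-gradient force = Coriolis force):
V_g = (1/(fρ)) |∂P/∂n| = 4.44×10⁻³ / (1.08×10⁻⁴ × 1.14) = 35.9 m/s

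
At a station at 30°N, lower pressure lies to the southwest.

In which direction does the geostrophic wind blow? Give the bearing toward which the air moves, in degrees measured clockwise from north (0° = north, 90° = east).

The pressure-gradient force points toward the southwest (bearing 225°).
Geostrophic balance: in the Northern Hemisphere the Coriolis force deflects motion to the right, so the geostrophic wind blows 90° to the right of the pressure-gradient force (low pressure on the left).
Rotating 225° by 90° clockwise gives 315° — the wind blows toward the northwest.

315°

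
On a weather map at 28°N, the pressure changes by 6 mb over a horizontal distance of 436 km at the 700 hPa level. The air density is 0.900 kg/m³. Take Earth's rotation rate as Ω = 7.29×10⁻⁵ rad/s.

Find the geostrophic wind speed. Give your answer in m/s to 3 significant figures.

22.3 m/s

Coriolis parameter at 28°N:
f = 2Ω sin φ = 2 × 7.29×10⁻⁵ × sin 28° = 6.84×10⁻⁵ s⁻¹
Pressure gradient: |∂P/∂n| = 600 Pa / 436000 m = 1.38×10⁻³ Pa/m
Geostrophic balance (pressure-gradient force = Coriolis force):
V_g = (1/(fρ)) |∂P/∂n| = 1.38×10⁻³ / (6.84×10⁻⁵ × 0.900) = 22.3 m/s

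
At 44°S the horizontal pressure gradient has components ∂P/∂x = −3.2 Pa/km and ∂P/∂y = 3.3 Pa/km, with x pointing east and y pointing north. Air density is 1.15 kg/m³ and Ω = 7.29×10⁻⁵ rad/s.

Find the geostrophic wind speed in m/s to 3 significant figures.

Coriolis parameter at 44°S:
f = 2Ω sin φ = 2 × 7.29×10⁻⁵ × sin 44° = 1.01×10⁻⁴ s⁻¹
In the Southern Hemisphere f is negative: f = −1.01×10⁻⁴ s⁻¹.
Component geostrophic relations (x east, y north):
u_g = −(1/(fρ)) ∂P/∂y,  v_g = (1/(fρ)) ∂P/∂x
u_g = −(3.3×10⁻³)/(−1.01×10⁻⁴ × 1.15) = 28.3 m/s;  v_g = (−3.2×10⁻³)/(−1.01×10⁻⁴ × 1.15) = 27.5 m/s
|V_g| = √(u_g² + v_g²) = 39.5 m/s

39.5 m/s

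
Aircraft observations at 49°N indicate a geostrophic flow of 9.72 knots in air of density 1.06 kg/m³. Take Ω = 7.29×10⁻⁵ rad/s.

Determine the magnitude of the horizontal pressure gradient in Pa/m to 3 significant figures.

Coriolis parameter at 49°N:
f = 2Ω sin φ = 2 × 7.29×10⁻⁵ × sin 49° = 1.10×10⁻⁴ s⁻¹
Wind speed in SI: 9.72 knots = 5.00 m/s
Geostrophic balance rearranged: |∂P/∂n| = f ρ V_g
|∂P/∂n| = 1.10×10⁻⁴ × 1.06 × 5.00 = 5.83×10⁻⁴ Pa/m

5.83×10⁻⁴ Pa/m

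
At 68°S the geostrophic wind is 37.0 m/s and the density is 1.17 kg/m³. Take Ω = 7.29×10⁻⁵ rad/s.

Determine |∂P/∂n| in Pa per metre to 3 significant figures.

Coriolis parameter at 68°S:
f = 2Ω sin φ = 2 × 7.29×10⁻⁵ × sin 68° = 1.35×10⁻⁴ s⁻¹
Geostrophic balance rearranged: |∂P/∂n| = f ρ V_g
|∂P/∂n| = 1.35×10⁻⁴ × 1.17 × 37.0 = 5.85×10⁻³ Pa/m

5.85×10⁻³ Pa/m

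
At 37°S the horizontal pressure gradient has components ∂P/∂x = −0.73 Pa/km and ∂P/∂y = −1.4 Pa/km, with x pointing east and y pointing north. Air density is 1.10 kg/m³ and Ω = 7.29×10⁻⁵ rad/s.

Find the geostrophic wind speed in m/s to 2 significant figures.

Coriolis parameter at 37°S:
f = 2Ω sin φ = 2 × 7.29×10⁻⁵ × sin 37° = 8.77×10⁻⁵ s⁻¹
In the Southern Hemisphere f is negative: f = −8.77×10⁻⁵ s⁻¹.
Component geostrophic relations (x east, y north):
u_g = −(1/(fρ)) ∂P/∂y,  v_g = (1/(fρ)) ∂P/∂x
u_g = −(−1.4×10⁻³)/(−8.77×10⁻⁵ × 1.10) = −14.5 m/s;  v_g = (−0.73×10⁻³)/(−8.77×10⁻⁵ × 1.10) = 7.56 m/s
|V_g| = √(u_g² + v_g²) = 16.4 m/s

16 m/s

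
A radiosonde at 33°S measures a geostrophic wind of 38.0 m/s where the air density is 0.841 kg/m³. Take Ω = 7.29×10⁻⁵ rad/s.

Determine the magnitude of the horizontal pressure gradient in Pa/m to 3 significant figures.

Coriolis parameter at 33°S:
f = 2Ω sin φ = 2 × 7.29×10⁻⁵ × sin 33° = 7.94×10⁻⁵ s⁻¹
Geostrophic balance rearranged: |∂P/∂n| = f ρ V_g
|∂P/∂n| = 7.94×10⁻⁵ × 0.841 × 38.0 = 2.54×10⁻³ Pa/m

2.54×10⁻³ Pa/m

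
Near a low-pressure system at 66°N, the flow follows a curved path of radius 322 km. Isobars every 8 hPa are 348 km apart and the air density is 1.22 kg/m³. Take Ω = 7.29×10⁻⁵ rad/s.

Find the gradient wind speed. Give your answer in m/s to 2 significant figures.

Coriolis parameter at 66°N:
f = 2Ω sin φ = 2 × 7.29×10⁻⁵ × sin 66° = 1.33×10⁻⁴ s⁻¹
Pressure gradient: |∂P/∂n| = 800 Pa / 348000 m = 2.30×10⁻³ Pa/m
Geostrophic speed: V_g = |∂P/∂n|/(fρ) = 2.30×10⁻³/(1.33×10⁻⁴ × 1.22) = 14.1 m/s
Around a low, centrifugal force acts outward with Coriolis, so pressure-gradient force balances both:
(1/ρ)|∂P/∂n| = fV + V²/R  →  V² + fR·V − fR·V_g = 0
With fR = 1.33×10⁻⁴ × 322×10³ m = 42.9 m/s:
V = [−fR + √((fR)² + 4 fR V_g)]/2 = [−42.9 + √(42.9² + 4×42.9×14.1)]/2 = 11.2 m/s
Subgeostrophic (V < V_g = 14.1 m/s), as expected around a low.

11 m/s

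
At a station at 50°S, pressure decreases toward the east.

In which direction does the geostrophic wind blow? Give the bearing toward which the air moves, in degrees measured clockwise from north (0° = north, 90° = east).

The pressure-gradient force points toward the east (bearing 090°).
Geostrophic balance: in the Southern Hemisphere the Coriolis force deflects motion to the left, so the geostrophic wind blows 90° to the left of the pressure-gradient force (low pressure on the right).
Rotating 090° by 90° counterclockwise gives 000° — the wind blows toward the north.

000°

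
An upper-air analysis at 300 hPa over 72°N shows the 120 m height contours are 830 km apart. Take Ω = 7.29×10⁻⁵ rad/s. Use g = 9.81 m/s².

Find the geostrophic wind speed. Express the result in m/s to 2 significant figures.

Coriolis parameter at 72°N:
f = 2Ω sin φ = 2 × 7.29×10⁻⁵ × sin 72° = 1.39×10⁻⁴ s⁻¹
Height gradient: |∂Z/∂n| = 120 m / 830000 m = 1.45×10⁻⁴
On a pressure surface, geostrophic balance gives V_g = (g/f)|∂Z/∂n|:
V_g = 9.81 × 1.45×10⁻⁴ / 1.39×10⁻⁴ = 10.2 m/s

10 m/s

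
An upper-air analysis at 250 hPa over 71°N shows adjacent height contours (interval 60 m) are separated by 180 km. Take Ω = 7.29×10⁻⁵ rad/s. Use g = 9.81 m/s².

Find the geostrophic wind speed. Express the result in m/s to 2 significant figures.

Coriolis parameter at 71°N:
f = 2Ω sin φ = 2 × 7.29×10⁻⁵ × sin 71° = 1.38×10⁻⁴ s⁻¹
Height gradient: |∂Z/∂n| = 60 m / 180000 m = 3.33×10⁻⁴
On a pressure surface, geostrophic balance gives V_g = (g/f)|∂Z/∂n|:
V_g = 9.81 × 3.33×10⁻⁴ / 1.38×10⁻⁴ = 23.7 m/s

24 m/s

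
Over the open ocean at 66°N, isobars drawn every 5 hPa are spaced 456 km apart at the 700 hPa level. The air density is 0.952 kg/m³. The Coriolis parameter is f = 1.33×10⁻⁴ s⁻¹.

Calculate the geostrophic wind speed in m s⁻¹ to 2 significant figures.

8.7 m s⁻¹

Pressure gradient: |∂P/∂n| = 500 Pa / 456000 m = 1.10×10⁻³ Pa/m
Geostrophic balance (pressure-gradient force = Coriolis force):
V_g = (1/(fρ)) |∂P/∂n| = 1.10×10⁻³ / (1.33×10⁻⁴ × 0.952) = 8.66 m/s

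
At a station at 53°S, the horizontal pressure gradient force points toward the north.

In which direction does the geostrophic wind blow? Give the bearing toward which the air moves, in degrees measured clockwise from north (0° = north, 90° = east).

270°

The pressure-gradient force points toward the north (bearing 000°).
Geostrophic balance: in the Southern Hemisphere the Coriolis force deflects motion to the left, so the geostrophic wind blows 90° to the left of the pressure-gradient force (low pressure on the right).
Rotating 000° by 90° counterclockwise gives 270° — the wind blows toward the west.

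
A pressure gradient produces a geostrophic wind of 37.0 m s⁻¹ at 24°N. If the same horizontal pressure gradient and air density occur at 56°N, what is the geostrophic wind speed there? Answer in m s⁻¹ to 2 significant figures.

With the same pressure gradient and density, V_g ∝ 1/f ∝ 1/sin φ.
V₂ = V₁ · sin φ₁ / sin φ₂ = 37.0 × sin 24° / sin 56°
V₂ = 37.0 × 0.4067/0.8290 = 18 m s⁻¹

18 m s⁻¹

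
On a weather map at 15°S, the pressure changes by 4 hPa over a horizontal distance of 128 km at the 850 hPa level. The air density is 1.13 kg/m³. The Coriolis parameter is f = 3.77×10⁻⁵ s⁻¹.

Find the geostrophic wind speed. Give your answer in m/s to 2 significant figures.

Pressure gradient: |∂P/∂n| = 400 Pa / 128000 m = 3.12×10⁻³ Pa/m
Geostrophic balance (pressure-gradient force = Coriolis force):
V_g = (1/(fρ)) |∂P/∂n| = 3.12×10⁻³ / (3.77×10⁻⁵ × 1.13) = 73.4 m/s

73 m/s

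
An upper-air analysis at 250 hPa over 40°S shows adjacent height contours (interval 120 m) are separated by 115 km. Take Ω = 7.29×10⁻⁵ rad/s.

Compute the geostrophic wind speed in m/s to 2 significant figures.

110 m/s

Coriolis parameter at 40°S:
f = 2Ω sin φ = 2 × 7.29×10⁻⁵ × sin 40° = 9.37×10⁻⁵ s⁻¹
Height gradient: |∂Z/∂n| = 120 m / 115000 m = 1.04×10⁻³
On a pressure surface, geostrophic balance gives V_g = (g/f)|∂Z/∂n|:
V_g = 9.81 × 1.04×10⁻³ / 9.37×10⁻⁵ = 109 m/s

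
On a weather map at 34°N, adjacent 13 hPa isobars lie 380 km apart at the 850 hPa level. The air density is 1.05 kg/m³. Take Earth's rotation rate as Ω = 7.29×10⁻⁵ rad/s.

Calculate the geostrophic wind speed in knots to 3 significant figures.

Coriolis parameter at 34°N:
f = 2Ω sin φ = 2 × 7.29×10⁻⁵ × sin 34° = 8.15×10⁻⁵ s⁻¹
Pressure gradient: |∂P/∂n| = 1300 Pa / 380000 m = 3.42×10⁻³ Pa/m
Geostrophic balance (pressure-gradient force = Coriolis force):
V_g = (1/(fρ)) |∂P/∂n| = 3.42×10⁻³ / (8.15×10⁻⁵ × 1.05) = 40.0 m/s
Converting: 40.0 m/s × 1.944 = 77.7 knots

77.7 knots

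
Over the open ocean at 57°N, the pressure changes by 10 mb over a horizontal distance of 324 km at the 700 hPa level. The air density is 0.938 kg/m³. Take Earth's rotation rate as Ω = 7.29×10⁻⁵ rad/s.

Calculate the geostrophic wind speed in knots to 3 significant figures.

52.3 knots

Coriolis parameter at 57°N:
f = 2Ω sin φ = 2 × 7.29×10⁻⁵ × sin 57° = 1.22×10⁻⁴ s⁻¹
Pressure gradient: |∂P/∂n| = 1000 Pa / 324000 m = 3.09×10⁻³ Pa/m
Geostrophic balance (pressure-gradient force = Coriolis force):
V_g = (1/(fρ)) |∂P/∂n| = 3.09×10⁻³ / (1.22×10⁻⁴ × 0.938) = 26.9 m/s
Converting: 26.9 m/s × 1.944 = 52.3 knots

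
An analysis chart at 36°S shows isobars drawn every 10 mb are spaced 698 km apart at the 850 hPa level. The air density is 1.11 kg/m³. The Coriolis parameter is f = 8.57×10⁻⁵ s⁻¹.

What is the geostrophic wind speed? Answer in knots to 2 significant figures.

Pressure gradient: |∂P/∂n| = 1000 Pa / 698000 m = 1.43×10⁻³ Pa/m
Geostrophic balance (pressure-gradient force = Coriolis force):
V_g = (1/(fρ)) |∂P/∂n| = 1.43×10⁻³ / (8.57×10⁻⁵ × 1.11) = 15.1 m/s
Converting: 15.1 m/s × 1.944 = 29 knots

29 knots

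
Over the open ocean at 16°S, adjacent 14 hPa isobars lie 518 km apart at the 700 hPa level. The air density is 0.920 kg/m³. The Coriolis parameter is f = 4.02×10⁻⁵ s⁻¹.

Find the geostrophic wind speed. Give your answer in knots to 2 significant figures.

140 knots

Pressure gradient: |∂P/∂n| = 1400 Pa / 518000 m = 2.70×10⁻³ Pa/m
Geostrophic balance (pressure-gradient force = Coriolis force):
V_g = (1/(fρ)) |∂P/∂n| = 2.70×10⁻³ / (4.02×10⁻⁵ × 0.920) = 73.1 m/s
Converting: 73.1 m/s × 1.944 = 140 knots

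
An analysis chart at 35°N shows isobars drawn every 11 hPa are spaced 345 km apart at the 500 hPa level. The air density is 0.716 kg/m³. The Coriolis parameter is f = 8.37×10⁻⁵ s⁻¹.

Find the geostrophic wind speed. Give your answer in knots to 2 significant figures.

Pressure gradient: |∂P/∂n| = 1100 Pa / 345000 m = 3.19×10⁻³ Pa/m
Geostrophic balance (pressure-gradient force = Coriolis force):
V_g = (1/(fρ)) |∂P/∂n| = 3.19×10⁻³ / (8.37×10⁻⁵ × 0.716) = 53.2 m/s
Converting: 53.2 m/s × 1.944 = 100 knots

100 knots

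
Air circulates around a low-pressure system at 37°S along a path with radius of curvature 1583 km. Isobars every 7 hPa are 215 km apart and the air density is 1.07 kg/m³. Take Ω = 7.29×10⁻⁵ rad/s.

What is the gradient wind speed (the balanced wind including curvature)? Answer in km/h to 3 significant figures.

Coriolis parameter at 37°S:
f = 2Ω sin φ = 2 × 7.29×10⁻⁵ × sin 37° = 8.77×10⁻⁵ s⁻¹
Pressure gradient: |∂P/∂n| = 700 Pa / 215000 m = 3.26×10⁻³ Pa/m
Geostrophic speed: V_g = |∂P/∂n|/(fρ) = 3.26×10⁻³/(8.77×10⁻⁵ × 1.07) = 34.7 m/s
Around a low, centrifugal force acts outward with Coriolis, so pressure-gradient force balances both:
(1/ρ)|∂P/∂n| = fV + V²/R  →  V² + fR·V − fR·V_g = 0
With fR = 8.77×10⁻⁵ × 1583×10³ m = 139 m/s:
V = [−fR + √((fR)² + 4 fR V_g)]/2 = [−139 + √(139² + 4×139×34.7)]/2 = 28.7 m/s
Subgeostrophic (V < V_g = 34.7 m/s), as expected around a low.
Converting: 28.7 m/s × 3.6 = 103 km/h

103 km/h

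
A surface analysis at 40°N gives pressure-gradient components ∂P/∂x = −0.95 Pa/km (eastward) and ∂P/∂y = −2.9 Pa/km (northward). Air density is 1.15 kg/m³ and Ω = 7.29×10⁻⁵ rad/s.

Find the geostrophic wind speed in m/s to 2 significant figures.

Coriolis parameter at 40°N:
f = 2Ω sin φ = 2 × 7.29×10⁻⁵ × sin 40° = 9.37×10⁻⁵ s⁻¹
Component geostrophic relations (x east, y north):
u_g = −(1/(fρ)) ∂P/∂y,  v_g = (1/(fρ)) ∂P/∂x
u_g = −(−2.9×10⁻³)/(9.37×10⁻⁵ × 1.15) = 26.9 m/s;  v_g = (−0.95×10⁻³)/(9.37×10⁻⁵ × 1.15) = −8.81 m/s
|V_g| = √(u_g² + v_g²) = 28.3 m/s

28 m/s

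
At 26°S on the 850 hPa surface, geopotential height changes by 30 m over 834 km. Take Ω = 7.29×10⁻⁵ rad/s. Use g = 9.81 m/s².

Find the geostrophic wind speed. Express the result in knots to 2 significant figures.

Coriolis parameter at 26°S:
f = 2Ω sin φ = 2 × 7.29×10⁻⁵ × sin 26° = 6.39×10⁻⁵ s⁻¹
Height gradient: |∂Z/∂n| = 30 m / 834000 m = 3.60×10⁻⁵
On a pressure surface, geostrophic balance gives V_g = (g/f)|∂Z/∂n|:
V_g = 9.81 × 3.60×10⁻⁵ / 6.39×10⁻⁵ = 5.52 m/s
Converting: 5.52 m/s × 1.944 = 11 knots

11 knots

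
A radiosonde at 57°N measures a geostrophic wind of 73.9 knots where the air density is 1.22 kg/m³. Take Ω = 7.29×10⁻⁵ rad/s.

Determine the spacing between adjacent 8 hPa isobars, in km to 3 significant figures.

Coriolis parameter at 57°N:
f = 2Ω sin φ = 2 × 7.29×10⁻⁵ × sin 57° = 1.22×10⁻⁴ s⁻¹
Wind speed in SI: 73.9 knots = 38.0 m/s
Geostrophic balance rearranged: |∂P/∂n| = f ρ V_g
|∂P/∂n| = 1.22×10⁻⁴ × 1.22 × 38.0 = 5.67×10⁻³ Pa/m
Isobar spacing: Δn = ΔP/|∂P/∂n| = 800 Pa / 5.67×10⁻³ Pa/m = 141058 m ≈ 141 km

141 km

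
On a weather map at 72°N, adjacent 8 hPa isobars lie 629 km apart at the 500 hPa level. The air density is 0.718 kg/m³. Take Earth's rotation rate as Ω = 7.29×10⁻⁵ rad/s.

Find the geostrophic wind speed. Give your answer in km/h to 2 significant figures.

46 km/h

Coriolis parameter at 72°N:
f = 2Ω sin φ = 2 × 7.29×10⁻⁵ × sin 72° = 1.39×10⁻⁴ s⁻¹
Pressure gradient: |∂P/∂n| = 800 Pa / 629000 m = 1.27×10⁻³ Pa/m
Geostrophic balance (pressure-gradient force = Coriolis force):
V_g = (1/(fρ)) |∂P/∂n| = 1.27×10⁻³ / (1.39×10⁻⁴ × 0.718) = 12.8 m/s
Converting: 12.8 m/s × 3.6 = 46 km/h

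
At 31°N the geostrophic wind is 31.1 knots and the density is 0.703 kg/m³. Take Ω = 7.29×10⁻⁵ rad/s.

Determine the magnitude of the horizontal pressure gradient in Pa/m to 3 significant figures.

Coriolis parameter at 31°N:
f = 2Ω sin φ = 2 × 7.29×10⁻⁵ × sin 31° = 7.51×10⁻⁵ s⁻¹
Wind speed in SI: 31.1 knots = 16.0 m/s
Geostrophic balance rearranged: |∂P/∂n| = f ρ V_g
|∂P/∂n| = 7.51×10⁻⁵ × 0.703 × 16.0 = 8.45×10⁻⁴ Pa/m

8.45×10⁻⁴ Pa/m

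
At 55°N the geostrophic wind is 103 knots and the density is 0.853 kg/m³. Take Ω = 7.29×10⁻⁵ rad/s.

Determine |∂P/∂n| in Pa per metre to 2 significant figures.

Coriolis parameter at 55°N:
f = 2Ω sin φ = 2 × 7.29×10⁻⁵ × sin 55° = 1.19×10⁻⁴ s⁻¹
Wind speed in SI: 103 knots = 53.0 m/s
Geostrophic balance rearranged: |∂P/∂n| = f ρ V_g
|∂P/∂n| = 1.19×10⁻⁴ × 0.853 × 53.0 = 5.40×10⁻³ Pa/m

5.4×10⁻³ Pa/m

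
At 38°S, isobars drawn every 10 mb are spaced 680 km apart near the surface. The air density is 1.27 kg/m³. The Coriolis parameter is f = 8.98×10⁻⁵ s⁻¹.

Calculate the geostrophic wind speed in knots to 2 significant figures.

25 knots

Pressure gradient: |∂P/∂n| = 1000 Pa / 680000 m = 1.47×10⁻³ Pa/m
Geostrophic balance (pressure-gradient force = Coriolis force):
V_g = (1/(fρ)) |∂P/∂n| = 1.47×10⁻³ / (8.98×10⁻⁵ × 1.27) = 12.9 m/s
Converting: 12.9 m/s × 1.944 = 25 knots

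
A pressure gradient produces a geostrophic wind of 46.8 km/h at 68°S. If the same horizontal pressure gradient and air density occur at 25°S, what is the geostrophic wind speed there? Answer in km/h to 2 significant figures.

100 km/h

With the same pressure gradient and density, V_g ∝ 1/f ∝ 1/sin φ.
V₂ = V₁ · sin φ₁ / sin φ₂ = 46.8 × sin 68° / sin 25°
V₂ = 46.8 × 0.9272/0.4226 = 100 km/h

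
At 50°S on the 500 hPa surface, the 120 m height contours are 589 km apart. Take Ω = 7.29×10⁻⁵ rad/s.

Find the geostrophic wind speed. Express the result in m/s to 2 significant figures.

18 m/s

Coriolis parameter at 50°S:
f = 2Ω sin φ = 2 × 7.29×10⁻⁵ × sin 50° = 1.12×10⁻⁴ s⁻¹
Height gradient: |∂Z/∂n| = 120 m / 589000 m = 2.04×10⁻⁴
On a pressure surface, geostrophic balance gives V_g = (g/f)|∂Z/∂n|:
V_g = 9.81 × 2.04×10⁻⁴ / 1.12×10⁻⁴ = 17.9 m/s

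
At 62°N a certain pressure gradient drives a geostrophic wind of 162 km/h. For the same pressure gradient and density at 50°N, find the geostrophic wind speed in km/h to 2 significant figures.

190 km/h

With the same pressure gradient and density, V_g ∝ 1/f ∝ 1/sin φ.
V₂ = V₁ · sin φ₁ / sin φ₂ = 162 × sin 62° / sin 50°
V₂ = 162 × 0.8829/0.7660 = 190 km/h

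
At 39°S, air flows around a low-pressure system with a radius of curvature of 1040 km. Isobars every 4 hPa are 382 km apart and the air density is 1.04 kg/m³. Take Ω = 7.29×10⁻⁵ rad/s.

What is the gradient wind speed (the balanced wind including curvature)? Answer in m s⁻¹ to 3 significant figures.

Coriolis parameter at 39°S:
f = 2Ω sin φ = 2 × 7.29×10⁻⁵ × sin 39° = 9.18×10⁻⁵ s⁻¹
Pressure gradient: |∂P/∂n| = 400 Pa / 382000 m = 1.05×10⁻³ Pa/m
Geostrophic speed: V_g = |∂P/∂n|/(fρ) = 1.05×10⁻³/(9.18×10⁻⁵ × 1.04) = 11.0 m/s
Around a low, centrifugal force acts outward with Coriolis, so pressure-gradient force balances both:
(1/ρ)|∂P/∂n| = fV + V²/R  →  V² + fR·V − fR·V_g = 0
With fR = 9.18×10⁻⁵ × 1040×10³ m = 95.4 m/s:
V = [−fR + √((fR)² + 4 fR V_g)]/2 = [−95.4 + √(95.4² + 4×95.4×11)]/2 = 9.94 m/s
Subgeostrophic (V < V_g = 11 m/s), as expected around a low.

9.94 m s⁻¹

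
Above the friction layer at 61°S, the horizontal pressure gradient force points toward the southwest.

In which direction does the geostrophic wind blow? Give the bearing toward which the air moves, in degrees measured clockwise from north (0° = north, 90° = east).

The pressure-gradient force points toward the southwest (bearing 225°).
Geostrophic balance: in the Southern Hemisphere the Coriolis force deflects motion to the left, so the geostrophic wind blows 90° to the left of the pressure-gradient force (low pressure on the right).
Rotating 225° by 90° counterclockwise gives 135° — the wind blows toward the southeast.

135°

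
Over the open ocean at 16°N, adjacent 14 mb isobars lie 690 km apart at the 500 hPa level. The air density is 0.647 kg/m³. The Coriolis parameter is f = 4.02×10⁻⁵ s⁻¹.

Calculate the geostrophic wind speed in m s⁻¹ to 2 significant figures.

Pressure gradient: |∂P/∂n| = 1400 Pa / 690000 m = 2.03×10⁻³ Pa/m
Geostrophic balance (pressure-gradient force = Coriolis force):
V_g = (1/(fρ)) |∂P/∂n| = 2.03×10⁻³ / (4.02×10⁻⁵ × 0.647) = 78.0 m/s

78 m s⁻¹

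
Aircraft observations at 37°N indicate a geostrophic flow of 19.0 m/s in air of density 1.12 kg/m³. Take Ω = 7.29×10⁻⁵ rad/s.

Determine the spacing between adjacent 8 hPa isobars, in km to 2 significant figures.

Coriolis parameter at 37°N:
f = 2Ω sin φ = 2 × 7.29×10⁻⁵ × sin 37° = 8.77×10⁻⁵ s⁻¹
Geostrophic balance rearranged: |∂P/∂n| = f ρ V_g
|∂P/∂n| = 8.77×10⁻⁵ × 1.12 × 19.0 = 1.87×10⁻³ Pa/m
Isobar spacing: Δn = ΔP/|∂P/∂n| = 800 Pa / 1.87×10⁻³ Pa/m = 428448 m ≈ 430 km

430 km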